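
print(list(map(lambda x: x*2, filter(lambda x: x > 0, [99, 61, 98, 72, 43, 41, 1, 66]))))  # [198, 122, 196, 144, 86, 82, 2, 132]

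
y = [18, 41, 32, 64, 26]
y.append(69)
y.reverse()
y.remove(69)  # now [26, 64, 32, 41, 18]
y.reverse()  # [18, 41, 32, 64, 26]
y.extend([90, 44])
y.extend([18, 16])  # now [18, 41, 32, 64, 26, 90, 44, 18, 16]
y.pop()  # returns 16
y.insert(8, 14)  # [18, 41, 32, 64, 26, 90, 44, 18, 14]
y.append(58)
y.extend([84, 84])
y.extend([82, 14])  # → [18, 41, 32, 64, 26, 90, 44, 18, 14, 58, 84, 84, 82, 14]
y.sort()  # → [14, 14, 18, 18, 26, 32, 41, 44, 58, 64, 82, 84, 84, 90]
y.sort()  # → [14, 14, 18, 18, 26, 32, 41, 44, 58, 64, 82, 84, 84, 90]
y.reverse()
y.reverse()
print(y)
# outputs [14, 14, 18, 18, 26, 32, 41, 44, 58, 64, 82, 84, 84, 90]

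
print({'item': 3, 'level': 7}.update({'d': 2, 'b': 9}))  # None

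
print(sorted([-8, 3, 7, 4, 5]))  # [-8, 3, 4, 5, 7]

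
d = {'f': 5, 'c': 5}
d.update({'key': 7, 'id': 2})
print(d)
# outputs {'f': 5, 'c': 5, 'key': 7, 'id': 2}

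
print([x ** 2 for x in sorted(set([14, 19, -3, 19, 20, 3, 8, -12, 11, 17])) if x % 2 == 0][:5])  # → [144, 64, 196, 400]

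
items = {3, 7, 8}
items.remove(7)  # {3, 8}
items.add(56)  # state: {3, 8, 56}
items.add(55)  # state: {3, 8, 55, 56}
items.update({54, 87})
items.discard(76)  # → {3, 8, 54, 55, 56, 87}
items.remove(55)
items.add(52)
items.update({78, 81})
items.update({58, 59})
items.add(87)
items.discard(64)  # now {3, 8, 52, 54, 56, 58, 59, 78, 81, 87}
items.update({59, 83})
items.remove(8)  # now {3, 52, 54, 56, 58, 59, 78, 81, 83, 87}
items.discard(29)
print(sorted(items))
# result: [3, 52, 54, 56, 58, 59, 78, 81, 83, 87]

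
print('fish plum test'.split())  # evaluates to ['fish', 'plum', 'test']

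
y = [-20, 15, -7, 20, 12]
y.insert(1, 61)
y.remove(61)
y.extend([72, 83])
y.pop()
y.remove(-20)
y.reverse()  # [72, 12, 20, -7, 15]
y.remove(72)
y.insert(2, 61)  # [12, 20, 61, -7, 15]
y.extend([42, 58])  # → [12, 20, 61, -7, 15, 42, 58]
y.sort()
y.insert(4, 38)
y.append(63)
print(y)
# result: [-7, 12, 15, 20, 38, 42, 58, 61, 63]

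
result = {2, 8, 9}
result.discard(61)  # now {2, 8, 9}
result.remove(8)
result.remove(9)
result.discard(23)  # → {2}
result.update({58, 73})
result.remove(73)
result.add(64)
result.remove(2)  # {58, 64}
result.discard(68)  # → {58, 64}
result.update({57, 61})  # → {57, 58, 61, 64}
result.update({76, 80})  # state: {57, 58, 61, 64, 76, 80}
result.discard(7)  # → {57, 58, 61, 64, 76, 80}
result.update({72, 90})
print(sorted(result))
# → [57, 58, 61, 64, 72, 76, 80, 90]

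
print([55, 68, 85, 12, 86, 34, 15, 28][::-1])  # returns [28, 15, 34, 86, 12, 85, 68, 55]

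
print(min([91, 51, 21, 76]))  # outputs 21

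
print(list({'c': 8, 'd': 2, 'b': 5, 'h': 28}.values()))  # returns [8, 2, 5, 28]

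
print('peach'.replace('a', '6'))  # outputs pe6ch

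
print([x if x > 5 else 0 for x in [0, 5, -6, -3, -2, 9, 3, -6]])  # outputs [0, 0, 0, 0, 0, 9, 0, 0]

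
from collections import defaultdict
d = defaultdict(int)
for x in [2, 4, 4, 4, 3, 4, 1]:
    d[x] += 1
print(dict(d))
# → {2: 1, 4: 4, 3: 1, 1: 1}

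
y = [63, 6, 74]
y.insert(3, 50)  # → [63, 6, 74, 50]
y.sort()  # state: [6, 50, 63, 74]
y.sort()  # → [6, 50, 63, 74]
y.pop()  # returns 74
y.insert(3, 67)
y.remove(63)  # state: [6, 50, 67]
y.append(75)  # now [6, 50, 67, 75]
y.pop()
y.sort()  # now [6, 50, 67]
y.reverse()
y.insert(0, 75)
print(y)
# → [75, 67, 50, 6]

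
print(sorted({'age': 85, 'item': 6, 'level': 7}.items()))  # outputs [('age', 85), ('item', 6), ('level', 7)]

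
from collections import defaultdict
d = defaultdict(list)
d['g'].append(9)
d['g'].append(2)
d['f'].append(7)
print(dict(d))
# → {'g': [9, 2], 'f': [7]}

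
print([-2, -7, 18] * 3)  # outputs [-2, -7, 18, -2, -7, 18, -2, -7, 18]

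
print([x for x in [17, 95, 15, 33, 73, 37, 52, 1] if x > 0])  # [17, 95, 15, 33, 73, 37, 52, 1]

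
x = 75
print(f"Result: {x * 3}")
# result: Result: 225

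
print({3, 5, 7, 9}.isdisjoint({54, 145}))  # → True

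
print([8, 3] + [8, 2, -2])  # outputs [8, 3, 8, 2, -2]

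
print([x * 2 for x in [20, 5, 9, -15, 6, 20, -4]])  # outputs [40, 10, 18, -30, 12, 40, -8]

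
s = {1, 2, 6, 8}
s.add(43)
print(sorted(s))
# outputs [1, 2, 6, 8, 43]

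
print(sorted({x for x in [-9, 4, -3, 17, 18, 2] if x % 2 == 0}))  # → [2, 4, 18]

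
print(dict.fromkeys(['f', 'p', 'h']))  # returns {'f': None, 'p': None, 'h': None}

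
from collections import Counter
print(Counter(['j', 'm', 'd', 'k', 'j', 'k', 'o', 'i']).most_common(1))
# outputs [('j', 2)]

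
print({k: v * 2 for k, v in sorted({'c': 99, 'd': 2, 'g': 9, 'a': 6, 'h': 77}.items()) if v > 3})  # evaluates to {'a': 12, 'c': 198, 'g': 18, 'h': 154}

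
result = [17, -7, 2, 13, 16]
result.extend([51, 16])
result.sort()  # [-7, 2, 13, 16, 16, 17, 51]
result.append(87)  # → [-7, 2, 13, 16, 16, 17, 51, 87]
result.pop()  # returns 87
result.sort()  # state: [-7, 2, 13, 16, 16, 17, 51]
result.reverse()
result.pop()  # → -7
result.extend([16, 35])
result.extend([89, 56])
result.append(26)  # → [51, 17, 16, 16, 13, 2, 16, 35, 89, 56, 26]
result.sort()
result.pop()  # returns 89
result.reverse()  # [56, 51, 35, 26, 17, 16, 16, 16, 13, 2]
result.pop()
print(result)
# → [56, 51, 35, 26, 17, 16, 16, 16, 13]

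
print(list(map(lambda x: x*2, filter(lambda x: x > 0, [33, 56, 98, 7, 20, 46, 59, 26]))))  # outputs [66, 112, 196, 14, 40, 92, 118, 52]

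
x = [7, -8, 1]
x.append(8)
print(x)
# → [7, -8, 1, 8]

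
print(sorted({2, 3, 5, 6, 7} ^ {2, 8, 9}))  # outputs [3, 5, 6, 7, 8, 9]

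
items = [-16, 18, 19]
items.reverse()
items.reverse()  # [-16, 18, 19]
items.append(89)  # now [-16, 18, 19, 89]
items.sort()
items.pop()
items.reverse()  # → [19, 18, -16]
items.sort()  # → [-16, 18, 19]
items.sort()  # [-16, 18, 19]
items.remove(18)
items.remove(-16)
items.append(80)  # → [19, 80]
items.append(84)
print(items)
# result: [19, 80, 84]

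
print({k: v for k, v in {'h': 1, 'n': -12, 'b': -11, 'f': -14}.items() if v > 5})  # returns {}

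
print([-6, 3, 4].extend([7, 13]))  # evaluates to None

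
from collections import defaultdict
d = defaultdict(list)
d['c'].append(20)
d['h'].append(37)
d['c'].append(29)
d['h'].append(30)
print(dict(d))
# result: {'c': [20, 29], 'h': [37, 30]}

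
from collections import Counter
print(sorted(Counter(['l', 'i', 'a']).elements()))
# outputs ['a', 'i', 'l']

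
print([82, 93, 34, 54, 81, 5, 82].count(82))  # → 2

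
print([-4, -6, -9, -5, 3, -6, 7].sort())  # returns None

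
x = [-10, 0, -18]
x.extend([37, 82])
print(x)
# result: [-10, 0, -18, 37, 82]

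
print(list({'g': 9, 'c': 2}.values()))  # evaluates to [9, 2]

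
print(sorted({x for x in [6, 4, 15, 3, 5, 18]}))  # [3, 4, 5, 6, 15, 18]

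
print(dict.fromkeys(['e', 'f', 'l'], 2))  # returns {'e': 2, 'f': 2, 'l': 2}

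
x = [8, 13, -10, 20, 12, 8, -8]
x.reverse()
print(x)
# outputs [-8, 8, 12, 20, -10, 13, 8]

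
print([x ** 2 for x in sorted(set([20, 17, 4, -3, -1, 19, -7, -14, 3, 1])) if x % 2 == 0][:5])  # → [196, 16, 400]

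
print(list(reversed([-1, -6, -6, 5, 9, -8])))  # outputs [-8, 9, 5, -6, -6, -1]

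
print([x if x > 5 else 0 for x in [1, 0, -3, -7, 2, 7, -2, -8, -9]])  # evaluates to [0, 0, 0, 0, 0, 7, 0, 0, 0]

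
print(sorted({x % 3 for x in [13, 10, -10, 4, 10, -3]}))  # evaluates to [0, 1, 2]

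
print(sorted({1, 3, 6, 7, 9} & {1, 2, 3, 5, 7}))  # [1, 3, 7]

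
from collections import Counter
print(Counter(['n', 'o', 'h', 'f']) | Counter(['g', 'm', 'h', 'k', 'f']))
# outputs Counter({'n': 1, 'o': 1, 'h': 1, 'f': 1, 'g': 1, 'm': 1, 'k': 1})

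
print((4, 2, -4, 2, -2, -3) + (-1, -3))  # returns (4, 2, -4, 2, -2, -3, -1, -3)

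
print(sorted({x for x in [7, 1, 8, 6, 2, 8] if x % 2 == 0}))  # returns [2, 6, 8]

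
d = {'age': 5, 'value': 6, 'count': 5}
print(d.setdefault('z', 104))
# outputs 104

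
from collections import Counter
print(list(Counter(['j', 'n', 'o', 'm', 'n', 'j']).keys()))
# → ['j', 'n', 'o', 'm']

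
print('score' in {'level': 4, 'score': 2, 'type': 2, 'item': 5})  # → True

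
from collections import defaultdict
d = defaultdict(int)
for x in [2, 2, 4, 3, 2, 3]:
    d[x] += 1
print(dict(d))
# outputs {2: 3, 4: 1, 3: 2}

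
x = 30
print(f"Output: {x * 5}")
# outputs Output: 150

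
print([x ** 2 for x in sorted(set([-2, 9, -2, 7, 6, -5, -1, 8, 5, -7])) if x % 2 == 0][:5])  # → [4, 36, 64]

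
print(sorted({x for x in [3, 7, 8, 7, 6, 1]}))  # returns [1, 3, 6, 7, 8]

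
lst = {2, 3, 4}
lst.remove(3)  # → {2, 4}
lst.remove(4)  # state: {2}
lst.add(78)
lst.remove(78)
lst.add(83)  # {2, 83}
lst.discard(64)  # {2, 83}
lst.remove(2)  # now {83}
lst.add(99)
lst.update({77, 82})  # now {77, 82, 83, 99}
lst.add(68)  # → {68, 77, 82, 83, 99}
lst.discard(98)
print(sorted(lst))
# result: [68, 77, 82, 83, 99]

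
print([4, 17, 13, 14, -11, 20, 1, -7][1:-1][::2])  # [17, 14, 20]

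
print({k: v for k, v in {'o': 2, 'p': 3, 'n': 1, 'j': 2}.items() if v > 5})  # {}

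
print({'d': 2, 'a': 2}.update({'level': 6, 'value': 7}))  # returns None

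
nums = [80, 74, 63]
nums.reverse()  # [63, 74, 80]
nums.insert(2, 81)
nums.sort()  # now [63, 74, 80, 81]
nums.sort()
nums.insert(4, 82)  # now [63, 74, 80, 81, 82]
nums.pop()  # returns 82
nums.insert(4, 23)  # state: [63, 74, 80, 81, 23]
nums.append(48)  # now [63, 74, 80, 81, 23, 48]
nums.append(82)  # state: [63, 74, 80, 81, 23, 48, 82]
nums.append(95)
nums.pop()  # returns 95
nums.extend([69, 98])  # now [63, 74, 80, 81, 23, 48, 82, 69, 98]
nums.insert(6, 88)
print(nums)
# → [63, 74, 80, 81, 23, 48, 88, 82, 69, 98]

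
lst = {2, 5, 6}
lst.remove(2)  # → {5, 6}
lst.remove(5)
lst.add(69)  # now {6, 69}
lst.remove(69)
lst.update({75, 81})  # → {6, 75, 81}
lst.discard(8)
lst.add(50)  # {6, 50, 75, 81}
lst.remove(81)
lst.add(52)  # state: {6, 50, 52, 75}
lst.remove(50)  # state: {6, 52, 75}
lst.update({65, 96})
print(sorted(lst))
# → [6, 52, 65, 75, 96]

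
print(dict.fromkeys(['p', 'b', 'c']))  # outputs {'p': None, 'b': None, 'c': None}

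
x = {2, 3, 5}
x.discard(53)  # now {2, 3, 5}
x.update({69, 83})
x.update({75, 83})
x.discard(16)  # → {2, 3, 5, 69, 75, 83}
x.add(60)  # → {2, 3, 5, 60, 69, 75, 83}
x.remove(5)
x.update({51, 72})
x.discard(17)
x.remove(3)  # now {2, 51, 60, 69, 72, 75, 83}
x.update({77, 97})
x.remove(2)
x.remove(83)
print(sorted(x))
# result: [51, 60, 69, 72, 75, 77, 97]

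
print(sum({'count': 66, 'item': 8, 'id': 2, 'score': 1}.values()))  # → 77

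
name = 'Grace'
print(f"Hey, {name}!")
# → Hey, Grace!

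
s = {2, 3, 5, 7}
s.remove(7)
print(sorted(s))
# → [2, 3, 5]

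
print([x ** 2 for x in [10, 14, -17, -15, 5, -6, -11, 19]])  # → [100, 196, 289, 225, 25, 36, 121, 361]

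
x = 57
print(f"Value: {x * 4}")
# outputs Value: 228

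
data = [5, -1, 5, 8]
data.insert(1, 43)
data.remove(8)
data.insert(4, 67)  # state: [5, 43, -1, 5, 67]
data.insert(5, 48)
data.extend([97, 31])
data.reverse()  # [31, 97, 48, 67, 5, -1, 43, 5]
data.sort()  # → [-1, 5, 5, 31, 43, 48, 67, 97]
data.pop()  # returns 97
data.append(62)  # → [-1, 5, 5, 31, 43, 48, 67, 62]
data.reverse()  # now [62, 67, 48, 43, 31, 5, 5, -1]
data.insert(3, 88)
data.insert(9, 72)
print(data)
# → [62, 67, 48, 88, 43, 31, 5, 5, -1, 72]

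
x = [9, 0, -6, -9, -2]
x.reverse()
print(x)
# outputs [-2, -9, -6, 0, 9]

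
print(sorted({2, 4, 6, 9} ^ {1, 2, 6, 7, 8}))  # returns [1, 4, 7, 8, 9]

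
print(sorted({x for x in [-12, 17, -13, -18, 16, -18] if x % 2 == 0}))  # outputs [-18, -12, 16]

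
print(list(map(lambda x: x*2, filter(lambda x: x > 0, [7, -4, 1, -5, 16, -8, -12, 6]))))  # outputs [14, 2, 32, 12]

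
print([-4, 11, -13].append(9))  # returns None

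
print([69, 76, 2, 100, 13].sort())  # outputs None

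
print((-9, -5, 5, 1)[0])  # -9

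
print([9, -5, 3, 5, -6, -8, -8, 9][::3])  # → [9, 5, -8]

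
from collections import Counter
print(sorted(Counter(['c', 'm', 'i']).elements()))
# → ['c', 'i', 'm']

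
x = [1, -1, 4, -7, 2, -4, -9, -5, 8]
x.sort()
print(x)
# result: [-9, -7, -5, -4, -1, 1, 2, 4, 8]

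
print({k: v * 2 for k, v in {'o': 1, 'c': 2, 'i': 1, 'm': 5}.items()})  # {'o': 2, 'c': 4, 'i': 2, 'm': 10}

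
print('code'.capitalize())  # Code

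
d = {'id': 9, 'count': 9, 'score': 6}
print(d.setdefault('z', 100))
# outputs 100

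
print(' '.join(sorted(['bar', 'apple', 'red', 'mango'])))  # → apple bar mango red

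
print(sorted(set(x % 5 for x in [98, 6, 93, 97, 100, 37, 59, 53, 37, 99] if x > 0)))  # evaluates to [0, 1, 2, 3, 4]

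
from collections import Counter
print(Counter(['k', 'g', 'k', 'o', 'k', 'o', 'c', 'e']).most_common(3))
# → [('k', 3), ('o', 2), ('g', 1)]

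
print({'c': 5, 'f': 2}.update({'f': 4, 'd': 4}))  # None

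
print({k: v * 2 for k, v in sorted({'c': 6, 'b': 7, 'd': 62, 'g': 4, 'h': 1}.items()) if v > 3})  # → {'b': 14, 'c': 12, 'd': 124, 'g': 8}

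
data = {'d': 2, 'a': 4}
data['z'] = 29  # {'d': 2, 'a': 4, 'z': 29}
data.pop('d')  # 2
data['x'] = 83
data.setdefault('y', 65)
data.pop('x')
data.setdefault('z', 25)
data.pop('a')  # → 4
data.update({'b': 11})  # {'z': 29, 'y': 65, 'b': 11}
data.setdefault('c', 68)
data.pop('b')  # 11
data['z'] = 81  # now {'z': 81, 'y': 65, 'c': 68}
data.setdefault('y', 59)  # 65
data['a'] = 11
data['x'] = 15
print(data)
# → {'z': 81, 'y': 65, 'c': 68, 'a': 11, 'x': 15}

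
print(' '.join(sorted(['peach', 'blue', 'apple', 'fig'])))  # apple blue fig peach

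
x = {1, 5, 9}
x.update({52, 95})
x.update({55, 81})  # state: {1, 5, 9, 52, 55, 81, 95}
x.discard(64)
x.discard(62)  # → {1, 5, 9, 52, 55, 81, 95}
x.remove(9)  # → {1, 5, 52, 55, 81, 95}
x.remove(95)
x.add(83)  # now {1, 5, 52, 55, 81, 83}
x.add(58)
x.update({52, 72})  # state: {1, 5, 52, 55, 58, 72, 81, 83}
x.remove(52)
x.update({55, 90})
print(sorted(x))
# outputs [1, 5, 55, 58, 72, 81, 83, 90]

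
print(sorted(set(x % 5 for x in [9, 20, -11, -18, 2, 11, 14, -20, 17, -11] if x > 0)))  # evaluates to [0, 1, 2, 4]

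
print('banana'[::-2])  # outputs aaa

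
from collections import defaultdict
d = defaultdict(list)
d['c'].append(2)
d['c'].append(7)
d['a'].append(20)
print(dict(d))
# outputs {'c': [2, 7], 'a': [20]}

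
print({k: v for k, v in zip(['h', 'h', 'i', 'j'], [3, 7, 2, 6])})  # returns {'h': 7, 'i': 2, 'j': 6}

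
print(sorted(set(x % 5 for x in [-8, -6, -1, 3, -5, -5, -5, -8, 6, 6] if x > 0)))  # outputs [1, 3]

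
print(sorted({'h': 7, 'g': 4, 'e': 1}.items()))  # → [('e', 1), ('g', 4), ('h', 7)]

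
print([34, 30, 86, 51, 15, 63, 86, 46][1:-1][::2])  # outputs [30, 51, 63]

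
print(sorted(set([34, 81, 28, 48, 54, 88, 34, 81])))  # [28, 34, 48, 54, 81, 88]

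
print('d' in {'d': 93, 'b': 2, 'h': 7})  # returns True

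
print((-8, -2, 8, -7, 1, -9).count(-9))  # 1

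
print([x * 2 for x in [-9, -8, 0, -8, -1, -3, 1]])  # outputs [-18, -16, 0, -16, -2, -6, 2]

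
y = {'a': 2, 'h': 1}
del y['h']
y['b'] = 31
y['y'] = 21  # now {'a': 2, 'b': 31, 'y': 21}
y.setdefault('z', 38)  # 38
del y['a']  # {'b': 31, 'y': 21, 'z': 38}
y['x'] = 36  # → {'b': 31, 'y': 21, 'z': 38, 'x': 36}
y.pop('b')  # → 31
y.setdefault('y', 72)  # 21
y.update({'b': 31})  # {'y': 21, 'z': 38, 'x': 36, 'b': 31}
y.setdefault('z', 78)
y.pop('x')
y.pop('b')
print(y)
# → {'y': 21, 'z': 38}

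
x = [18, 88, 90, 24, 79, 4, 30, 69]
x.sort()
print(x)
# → [4, 18, 24, 30, 69, 79, 88, 90]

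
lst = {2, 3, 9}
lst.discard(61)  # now {2, 3, 9}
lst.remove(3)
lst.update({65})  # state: {2, 9, 65}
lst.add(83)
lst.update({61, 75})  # {2, 9, 61, 65, 75, 83}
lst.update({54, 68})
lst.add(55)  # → {2, 9, 54, 55, 61, 65, 68, 75, 83}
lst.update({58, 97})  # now {2, 9, 54, 55, 58, 61, 65, 68, 75, 83, 97}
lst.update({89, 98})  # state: {2, 9, 54, 55, 58, 61, 65, 68, 75, 83, 89, 97, 98}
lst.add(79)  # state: {2, 9, 54, 55, 58, 61, 65, 68, 75, 79, 83, 89, 97, 98}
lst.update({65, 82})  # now {2, 9, 54, 55, 58, 61, 65, 68, 75, 79, 82, 83, 89, 97, 98}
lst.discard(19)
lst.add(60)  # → {2, 9, 54, 55, 58, 60, 61, 65, 68, 75, 79, 82, 83, 89, 97, 98}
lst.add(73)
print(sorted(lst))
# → [2, 9, 54, 55, 58, 60, 61, 65, 68, 73, 75, 79, 82, 83, 89, 97, 98]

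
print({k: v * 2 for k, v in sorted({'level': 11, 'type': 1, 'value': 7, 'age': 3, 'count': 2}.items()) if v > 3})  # {'level': 22, 'value': 14}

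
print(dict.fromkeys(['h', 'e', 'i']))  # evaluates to {'h': None, 'e': None, 'i': None}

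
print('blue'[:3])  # blu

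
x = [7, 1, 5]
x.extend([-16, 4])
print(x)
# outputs [7, 1, 5, -16, 4]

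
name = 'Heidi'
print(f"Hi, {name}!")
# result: Hi, Heidi!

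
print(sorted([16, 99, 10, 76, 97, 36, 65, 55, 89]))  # [10, 16, 36, 55, 65, 76, 89, 97, 99]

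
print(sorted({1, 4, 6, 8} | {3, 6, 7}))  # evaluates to [1, 3, 4, 6, 7, 8]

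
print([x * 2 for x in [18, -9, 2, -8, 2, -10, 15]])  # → [36, -18, 4, -16, 4, -20, 30]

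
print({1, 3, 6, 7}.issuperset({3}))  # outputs True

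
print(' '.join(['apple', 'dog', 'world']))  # apple dog world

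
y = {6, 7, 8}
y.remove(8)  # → {6, 7}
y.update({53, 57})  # {6, 7, 53, 57}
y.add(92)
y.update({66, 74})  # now {6, 7, 53, 57, 66, 74, 92}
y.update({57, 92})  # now {6, 7, 53, 57, 66, 74, 92}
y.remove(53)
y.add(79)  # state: {6, 7, 57, 66, 74, 79, 92}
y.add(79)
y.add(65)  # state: {6, 7, 57, 65, 66, 74, 79, 92}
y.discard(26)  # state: {6, 7, 57, 65, 66, 74, 79, 92}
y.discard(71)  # {6, 7, 57, 65, 66, 74, 79, 92}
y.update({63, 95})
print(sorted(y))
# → [6, 7, 57, 63, 65, 66, 74, 79, 92, 95]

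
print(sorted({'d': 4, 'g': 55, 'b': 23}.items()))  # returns [('b', 23), ('d', 4), ('g', 55)]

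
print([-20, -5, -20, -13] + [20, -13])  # [-20, -5, -20, -13, 20, -13]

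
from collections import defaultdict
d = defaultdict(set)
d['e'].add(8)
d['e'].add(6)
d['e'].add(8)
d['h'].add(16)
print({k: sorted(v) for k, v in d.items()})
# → {'e': [6, 8], 'h': [16]}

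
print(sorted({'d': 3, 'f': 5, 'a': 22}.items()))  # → [('a', 22), ('d', 3), ('f', 5)]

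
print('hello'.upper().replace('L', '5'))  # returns HE55O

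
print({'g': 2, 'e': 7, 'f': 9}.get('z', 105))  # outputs 105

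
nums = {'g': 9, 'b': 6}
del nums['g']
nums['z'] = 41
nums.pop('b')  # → 6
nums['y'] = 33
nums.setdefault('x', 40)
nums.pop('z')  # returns 41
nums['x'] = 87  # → {'y': 33, 'x': 87}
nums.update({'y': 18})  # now {'y': 18, 'x': 87}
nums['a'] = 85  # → {'y': 18, 'x': 87, 'a': 85}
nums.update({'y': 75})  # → {'y': 75, 'x': 87, 'a': 85}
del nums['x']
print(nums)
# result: {'y': 75, 'a': 85}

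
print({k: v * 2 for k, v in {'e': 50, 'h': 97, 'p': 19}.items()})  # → {'e': 100, 'h': 194, 'p': 38}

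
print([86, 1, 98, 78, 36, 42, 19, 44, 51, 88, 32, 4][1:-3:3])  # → [1, 36, 44]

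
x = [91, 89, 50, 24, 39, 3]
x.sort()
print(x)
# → [3, 24, 39, 50, 89, 91]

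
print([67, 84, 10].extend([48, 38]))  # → None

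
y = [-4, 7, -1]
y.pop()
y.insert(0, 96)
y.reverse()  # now [7, -4, 96]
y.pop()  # 96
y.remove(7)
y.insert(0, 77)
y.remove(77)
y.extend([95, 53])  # [-4, 95, 53]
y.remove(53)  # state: [-4, 95]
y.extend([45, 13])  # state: [-4, 95, 45, 13]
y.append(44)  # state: [-4, 95, 45, 13, 44]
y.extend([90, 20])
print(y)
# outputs [-4, 95, 45, 13, 44, 90, 20]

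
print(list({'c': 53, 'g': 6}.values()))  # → [53, 6]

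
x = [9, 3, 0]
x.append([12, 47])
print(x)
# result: [9, 3, 0, [12, 47]]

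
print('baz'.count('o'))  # 0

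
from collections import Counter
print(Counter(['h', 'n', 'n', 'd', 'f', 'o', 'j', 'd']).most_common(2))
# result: [('n', 2), ('d', 2)]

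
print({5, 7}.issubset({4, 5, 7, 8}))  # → True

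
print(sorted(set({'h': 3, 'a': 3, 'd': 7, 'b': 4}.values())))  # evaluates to [3, 4, 7]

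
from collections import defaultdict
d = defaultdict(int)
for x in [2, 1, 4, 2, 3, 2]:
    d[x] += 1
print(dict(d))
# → {2: 3, 1: 1, 4: 1, 3: 1}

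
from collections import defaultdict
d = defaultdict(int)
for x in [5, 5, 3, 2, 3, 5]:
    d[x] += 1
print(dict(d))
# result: {5: 3, 3: 2, 2: 1}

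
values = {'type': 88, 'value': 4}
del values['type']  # {'value': 4}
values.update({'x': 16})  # {'value': 4, 'x': 16}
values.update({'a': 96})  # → {'value': 4, 'x': 16, 'a': 96}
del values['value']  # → {'x': 16, 'a': 96}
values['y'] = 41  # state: {'x': 16, 'a': 96, 'y': 41}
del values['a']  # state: {'x': 16, 'y': 41}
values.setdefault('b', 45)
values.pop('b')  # 45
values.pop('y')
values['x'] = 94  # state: {'x': 94}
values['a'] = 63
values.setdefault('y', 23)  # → 23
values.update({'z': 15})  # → {'x': 94, 'a': 63, 'y': 23, 'z': 15}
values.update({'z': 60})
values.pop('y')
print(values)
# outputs {'x': 94, 'a': 63, 'z': 60}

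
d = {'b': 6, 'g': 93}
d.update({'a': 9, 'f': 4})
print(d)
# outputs {'b': 6, 'g': 93, 'a': 9, 'f': 4}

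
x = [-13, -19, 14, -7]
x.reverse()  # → [-7, 14, -19, -13]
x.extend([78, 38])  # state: [-7, 14, -19, -13, 78, 38]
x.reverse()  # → [38, 78, -13, -19, 14, -7]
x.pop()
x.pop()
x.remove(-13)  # [38, 78, -19]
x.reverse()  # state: [-19, 78, 38]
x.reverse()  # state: [38, 78, -19]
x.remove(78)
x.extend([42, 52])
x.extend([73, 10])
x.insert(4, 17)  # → [38, -19, 42, 52, 17, 73, 10]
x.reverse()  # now [10, 73, 17, 52, 42, -19, 38]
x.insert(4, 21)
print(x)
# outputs [10, 73, 17, 52, 21, 42, -19, 38]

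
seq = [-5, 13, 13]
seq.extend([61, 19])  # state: [-5, 13, 13, 61, 19]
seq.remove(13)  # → [-5, 13, 61, 19]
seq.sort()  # [-5, 13, 19, 61]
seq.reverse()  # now [61, 19, 13, -5]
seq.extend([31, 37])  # [61, 19, 13, -5, 31, 37]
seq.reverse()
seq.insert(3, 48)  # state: [37, 31, -5, 48, 13, 19, 61]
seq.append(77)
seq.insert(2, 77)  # [37, 31, 77, -5, 48, 13, 19, 61, 77]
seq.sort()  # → [-5, 13, 19, 31, 37, 48, 61, 77, 77]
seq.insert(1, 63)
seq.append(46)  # [-5, 63, 13, 19, 31, 37, 48, 61, 77, 77, 46]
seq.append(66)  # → [-5, 63, 13, 19, 31, 37, 48, 61, 77, 77, 46, 66]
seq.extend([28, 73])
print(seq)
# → [-5, 63, 13, 19, 31, 37, 48, 61, 77, 77, 46, 66, 28, 73]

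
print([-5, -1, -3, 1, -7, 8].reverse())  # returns None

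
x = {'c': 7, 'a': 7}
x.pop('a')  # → 7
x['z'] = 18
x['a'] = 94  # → {'c': 7, 'z': 18, 'a': 94}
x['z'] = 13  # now {'c': 7, 'z': 13, 'a': 94}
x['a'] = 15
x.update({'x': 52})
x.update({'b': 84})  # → {'c': 7, 'z': 13, 'a': 15, 'x': 52, 'b': 84}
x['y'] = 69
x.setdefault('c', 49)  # 7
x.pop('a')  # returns 15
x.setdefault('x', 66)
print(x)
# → {'c': 7, 'z': 13, 'x': 52, 'b': 84, 'y': 69}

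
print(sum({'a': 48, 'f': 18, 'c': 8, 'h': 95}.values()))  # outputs 169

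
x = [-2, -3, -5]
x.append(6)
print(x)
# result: [-2, -3, -5, 6]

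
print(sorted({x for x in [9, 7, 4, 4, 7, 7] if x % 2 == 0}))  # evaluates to [4]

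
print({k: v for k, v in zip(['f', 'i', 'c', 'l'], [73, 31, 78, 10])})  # {'f': 73, 'i': 31, 'c': 78, 'l': 10}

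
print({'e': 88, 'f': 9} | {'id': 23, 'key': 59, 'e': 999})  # {'e': 999, 'f': 9, 'id': 23, 'key': 59}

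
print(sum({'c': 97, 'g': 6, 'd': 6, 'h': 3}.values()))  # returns 112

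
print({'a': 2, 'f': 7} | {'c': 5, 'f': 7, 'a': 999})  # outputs {'a': 999, 'f': 7, 'c': 5}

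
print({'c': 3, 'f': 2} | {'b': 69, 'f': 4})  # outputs {'c': 3, 'f': 4, 'b': 69}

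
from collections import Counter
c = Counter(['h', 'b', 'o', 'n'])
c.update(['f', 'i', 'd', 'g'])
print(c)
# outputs Counter({'h': 1, 'b': 1, 'o': 1, 'n': 1, 'f': 1, 'i': 1, 'd': 1, 'g': 1})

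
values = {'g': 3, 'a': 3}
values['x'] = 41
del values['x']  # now {'g': 3, 'a': 3}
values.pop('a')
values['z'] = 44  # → {'g': 3, 'z': 44}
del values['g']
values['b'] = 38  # {'z': 44, 'b': 38}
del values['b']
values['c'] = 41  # {'z': 44, 'c': 41}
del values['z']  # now {'c': 41}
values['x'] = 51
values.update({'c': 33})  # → {'c': 33, 'x': 51}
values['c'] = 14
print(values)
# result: {'c': 14, 'x': 51}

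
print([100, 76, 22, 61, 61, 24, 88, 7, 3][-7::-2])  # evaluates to [22, 100]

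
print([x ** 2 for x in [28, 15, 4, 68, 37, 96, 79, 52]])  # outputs [784, 225, 16, 4624, 1369, 9216, 6241, 2704]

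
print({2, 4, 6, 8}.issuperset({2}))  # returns True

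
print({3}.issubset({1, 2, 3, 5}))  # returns True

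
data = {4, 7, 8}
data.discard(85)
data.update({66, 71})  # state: {4, 7, 8, 66, 71}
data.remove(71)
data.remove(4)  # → {7, 8, 66}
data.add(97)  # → {7, 8, 66, 97}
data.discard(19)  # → {7, 8, 66, 97}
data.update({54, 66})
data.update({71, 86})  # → {7, 8, 54, 66, 71, 86, 97}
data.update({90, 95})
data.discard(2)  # {7, 8, 54, 66, 71, 86, 90, 95, 97}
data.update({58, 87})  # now {7, 8, 54, 58, 66, 71, 86, 87, 90, 95, 97}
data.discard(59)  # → {7, 8, 54, 58, 66, 71, 86, 87, 90, 95, 97}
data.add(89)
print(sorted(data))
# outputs [7, 8, 54, 58, 66, 71, 86, 87, 89, 90, 95, 97]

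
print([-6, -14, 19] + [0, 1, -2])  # [-6, -14, 19, 0, 1, -2]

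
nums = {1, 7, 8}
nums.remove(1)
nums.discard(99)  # {7, 8}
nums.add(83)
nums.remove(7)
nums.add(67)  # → {8, 67, 83}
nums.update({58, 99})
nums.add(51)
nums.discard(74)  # {8, 51, 58, 67, 83, 99}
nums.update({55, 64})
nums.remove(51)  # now {8, 55, 58, 64, 67, 83, 99}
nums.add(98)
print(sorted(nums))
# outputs [8, 55, 58, 64, 67, 83, 98, 99]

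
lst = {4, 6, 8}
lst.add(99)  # {4, 6, 8, 99}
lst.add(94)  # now {4, 6, 8, 94, 99}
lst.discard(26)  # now {4, 6, 8, 94, 99}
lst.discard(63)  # {4, 6, 8, 94, 99}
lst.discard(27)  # {4, 6, 8, 94, 99}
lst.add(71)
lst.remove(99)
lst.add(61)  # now {4, 6, 8, 61, 71, 94}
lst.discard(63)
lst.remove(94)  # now {4, 6, 8, 61, 71}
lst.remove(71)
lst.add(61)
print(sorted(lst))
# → [4, 6, 8, 61]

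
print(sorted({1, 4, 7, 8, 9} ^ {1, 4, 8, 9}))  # [7]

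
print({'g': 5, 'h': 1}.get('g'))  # 5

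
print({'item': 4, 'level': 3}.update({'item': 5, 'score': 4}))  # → None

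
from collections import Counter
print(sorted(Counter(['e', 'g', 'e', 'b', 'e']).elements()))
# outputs ['b', 'e', 'e', 'e', 'g']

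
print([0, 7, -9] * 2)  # [0, 7, -9, 0, 7, -9]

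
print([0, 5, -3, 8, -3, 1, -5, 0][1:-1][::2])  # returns [5, 8, 1]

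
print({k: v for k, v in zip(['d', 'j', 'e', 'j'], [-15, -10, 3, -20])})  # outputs {'d': -15, 'j': -20, 'e': 3}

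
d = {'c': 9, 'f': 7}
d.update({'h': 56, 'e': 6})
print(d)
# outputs {'c': 9, 'f': 7, 'h': 56, 'e': 6}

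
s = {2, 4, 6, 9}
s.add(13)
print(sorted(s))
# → [2, 4, 6, 9, 13]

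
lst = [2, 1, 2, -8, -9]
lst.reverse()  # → [-9, -8, 2, 1, 2]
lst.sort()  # [-9, -8, 1, 2, 2]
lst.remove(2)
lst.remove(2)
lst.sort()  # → [-9, -8, 1]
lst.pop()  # 1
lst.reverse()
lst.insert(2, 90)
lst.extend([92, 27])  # [-8, -9, 90, 92, 27]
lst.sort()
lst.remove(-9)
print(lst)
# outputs [-8, 27, 90, 92]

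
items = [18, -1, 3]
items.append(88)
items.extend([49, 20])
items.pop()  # 20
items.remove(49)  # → [18, -1, 3, 88]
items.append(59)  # [18, -1, 3, 88, 59]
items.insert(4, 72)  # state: [18, -1, 3, 88, 72, 59]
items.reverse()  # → [59, 72, 88, 3, -1, 18]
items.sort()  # [-1, 3, 18, 59, 72, 88]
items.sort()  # [-1, 3, 18, 59, 72, 88]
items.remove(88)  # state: [-1, 3, 18, 59, 72]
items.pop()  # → 72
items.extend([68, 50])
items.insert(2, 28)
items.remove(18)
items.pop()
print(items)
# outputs [-1, 3, 28, 59, 68]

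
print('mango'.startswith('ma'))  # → True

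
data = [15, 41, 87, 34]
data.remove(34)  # [15, 41, 87]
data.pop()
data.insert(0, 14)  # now [14, 15, 41]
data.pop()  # 41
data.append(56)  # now [14, 15, 56]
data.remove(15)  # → [14, 56]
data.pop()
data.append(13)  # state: [14, 13]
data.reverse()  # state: [13, 14]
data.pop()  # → 14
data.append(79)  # [13, 79]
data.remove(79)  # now [13]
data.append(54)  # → [13, 54]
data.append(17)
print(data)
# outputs [13, 54, 17]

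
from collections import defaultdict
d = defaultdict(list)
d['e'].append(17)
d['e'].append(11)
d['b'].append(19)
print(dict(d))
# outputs {'e': [17, 11], 'b': [19]}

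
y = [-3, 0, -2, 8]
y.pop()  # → 8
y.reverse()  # [-2, 0, -3]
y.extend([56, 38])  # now [-2, 0, -3, 56, 38]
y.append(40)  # [-2, 0, -3, 56, 38, 40]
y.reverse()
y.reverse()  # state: [-2, 0, -3, 56, 38, 40]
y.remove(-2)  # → [0, -3, 56, 38, 40]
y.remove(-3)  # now [0, 56, 38, 40]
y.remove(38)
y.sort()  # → [0, 40, 56]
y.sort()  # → [0, 40, 56]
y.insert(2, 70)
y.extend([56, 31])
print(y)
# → [0, 40, 70, 56, 56, 31]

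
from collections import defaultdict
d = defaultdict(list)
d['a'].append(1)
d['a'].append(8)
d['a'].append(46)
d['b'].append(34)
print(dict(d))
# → {'a': [1, 8, 46], 'b': [34]}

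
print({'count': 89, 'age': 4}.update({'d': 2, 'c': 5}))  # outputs None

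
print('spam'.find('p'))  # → 1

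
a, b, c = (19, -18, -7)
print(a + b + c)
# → -6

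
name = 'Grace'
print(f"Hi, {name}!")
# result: Hi, Grace!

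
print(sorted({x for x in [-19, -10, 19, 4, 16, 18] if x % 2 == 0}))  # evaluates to [-10, 4, 16, 18]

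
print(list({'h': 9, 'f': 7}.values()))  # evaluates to [9, 7]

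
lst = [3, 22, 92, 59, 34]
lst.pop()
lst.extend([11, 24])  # [3, 22, 92, 59, 11, 24]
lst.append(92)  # [3, 22, 92, 59, 11, 24, 92]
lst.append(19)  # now [3, 22, 92, 59, 11, 24, 92, 19]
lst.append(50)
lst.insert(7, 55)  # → [3, 22, 92, 59, 11, 24, 92, 55, 19, 50]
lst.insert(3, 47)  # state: [3, 22, 92, 47, 59, 11, 24, 92, 55, 19, 50]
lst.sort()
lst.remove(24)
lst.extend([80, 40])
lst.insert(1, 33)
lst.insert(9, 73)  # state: [3, 33, 11, 19, 22, 47, 50, 55, 59, 73, 92, 92, 80, 40]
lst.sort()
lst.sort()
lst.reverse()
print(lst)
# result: [92, 92, 80, 73, 59, 55, 50, 47, 40, 33, 22, 19, 11, 3]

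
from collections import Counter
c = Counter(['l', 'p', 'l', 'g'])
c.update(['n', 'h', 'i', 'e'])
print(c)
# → Counter({'l': 2, 'p': 1, 'g': 1, 'n': 1, 'h': 1, 'i': 1, 'e': 1})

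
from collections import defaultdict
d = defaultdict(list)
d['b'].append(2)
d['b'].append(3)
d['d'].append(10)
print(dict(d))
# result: {'b': [2, 3], 'd': [10]}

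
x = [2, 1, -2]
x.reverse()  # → [-2, 1, 2]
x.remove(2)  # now [-2, 1]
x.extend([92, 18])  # [-2, 1, 92, 18]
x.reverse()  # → [18, 92, 1, -2]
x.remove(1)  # [18, 92, -2]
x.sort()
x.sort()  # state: [-2, 18, 92]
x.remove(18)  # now [-2, 92]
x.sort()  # [-2, 92]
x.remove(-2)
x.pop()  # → 92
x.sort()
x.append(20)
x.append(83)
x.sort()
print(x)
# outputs [20, 83]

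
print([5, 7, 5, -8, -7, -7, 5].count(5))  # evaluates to 3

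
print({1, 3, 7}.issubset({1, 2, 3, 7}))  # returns True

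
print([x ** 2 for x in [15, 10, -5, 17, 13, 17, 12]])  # [225, 100, 25, 289, 169, 289, 144]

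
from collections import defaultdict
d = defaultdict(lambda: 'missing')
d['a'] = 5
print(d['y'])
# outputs missing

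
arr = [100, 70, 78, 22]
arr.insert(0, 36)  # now [36, 100, 70, 78, 22]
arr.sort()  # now [22, 36, 70, 78, 100]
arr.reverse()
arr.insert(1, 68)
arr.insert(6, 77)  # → [100, 68, 78, 70, 36, 22, 77]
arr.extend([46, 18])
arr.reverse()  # [18, 46, 77, 22, 36, 70, 78, 68, 100]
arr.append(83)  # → [18, 46, 77, 22, 36, 70, 78, 68, 100, 83]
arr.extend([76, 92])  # [18, 46, 77, 22, 36, 70, 78, 68, 100, 83, 76, 92]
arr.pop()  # 92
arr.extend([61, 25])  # [18, 46, 77, 22, 36, 70, 78, 68, 100, 83, 76, 61, 25]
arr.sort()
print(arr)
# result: [18, 22, 25, 36, 46, 61, 68, 70, 76, 77, 78, 83, 100]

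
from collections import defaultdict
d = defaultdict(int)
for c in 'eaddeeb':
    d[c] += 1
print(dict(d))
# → {'e': 3, 'a': 1, 'd': 2, 'b': 1}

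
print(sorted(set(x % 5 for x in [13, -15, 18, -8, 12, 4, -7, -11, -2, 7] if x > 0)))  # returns [2, 3, 4]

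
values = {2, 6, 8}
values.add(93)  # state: {2, 6, 8, 93}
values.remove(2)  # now {6, 8, 93}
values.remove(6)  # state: {8, 93}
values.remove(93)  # {8}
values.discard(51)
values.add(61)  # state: {8, 61}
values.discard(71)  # {8, 61}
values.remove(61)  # {8}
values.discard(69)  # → {8}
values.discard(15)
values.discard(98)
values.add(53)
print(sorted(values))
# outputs [8, 53]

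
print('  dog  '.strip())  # dog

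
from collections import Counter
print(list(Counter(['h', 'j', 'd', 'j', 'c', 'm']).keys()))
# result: ['h', 'j', 'd', 'c', 'm']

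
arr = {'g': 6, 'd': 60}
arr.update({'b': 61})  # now {'g': 6, 'd': 60, 'b': 61}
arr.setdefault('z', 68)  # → 68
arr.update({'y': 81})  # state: {'g': 6, 'd': 60, 'b': 61, 'z': 68, 'y': 81}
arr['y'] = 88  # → {'g': 6, 'd': 60, 'b': 61, 'z': 68, 'y': 88}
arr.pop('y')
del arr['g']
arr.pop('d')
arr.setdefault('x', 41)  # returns 41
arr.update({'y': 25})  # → {'b': 61, 'z': 68, 'x': 41, 'y': 25}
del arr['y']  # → {'b': 61, 'z': 68, 'x': 41}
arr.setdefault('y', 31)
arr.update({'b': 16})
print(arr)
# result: {'b': 16, 'z': 68, 'x': 41, 'y': 31}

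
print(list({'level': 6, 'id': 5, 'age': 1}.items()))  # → [('level', 6), ('id', 5), ('age', 1)]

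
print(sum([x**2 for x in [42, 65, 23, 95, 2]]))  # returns 15547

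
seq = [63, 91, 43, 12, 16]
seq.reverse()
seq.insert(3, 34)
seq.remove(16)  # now [12, 43, 34, 91, 63]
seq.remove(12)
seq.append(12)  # [43, 34, 91, 63, 12]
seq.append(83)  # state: [43, 34, 91, 63, 12, 83]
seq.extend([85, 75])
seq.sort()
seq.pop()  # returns 91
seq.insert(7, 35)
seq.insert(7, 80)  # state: [12, 34, 43, 63, 75, 83, 85, 80, 35]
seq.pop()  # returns 35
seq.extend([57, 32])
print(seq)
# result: [12, 34, 43, 63, 75, 83, 85, 80, 57, 32]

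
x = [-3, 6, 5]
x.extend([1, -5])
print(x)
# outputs [-3, 6, 5, 1, -5]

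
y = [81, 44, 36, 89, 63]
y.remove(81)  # [44, 36, 89, 63]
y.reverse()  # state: [63, 89, 36, 44]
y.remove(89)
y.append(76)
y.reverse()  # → [76, 44, 36, 63]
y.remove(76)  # [44, 36, 63]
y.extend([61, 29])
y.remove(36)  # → [44, 63, 61, 29]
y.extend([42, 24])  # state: [44, 63, 61, 29, 42, 24]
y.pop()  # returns 24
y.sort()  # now [29, 42, 44, 61, 63]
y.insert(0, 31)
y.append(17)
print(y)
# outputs [31, 29, 42, 44, 61, 63, 17]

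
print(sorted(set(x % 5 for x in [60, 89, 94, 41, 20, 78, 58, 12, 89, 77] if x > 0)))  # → [0, 1, 2, 3, 4]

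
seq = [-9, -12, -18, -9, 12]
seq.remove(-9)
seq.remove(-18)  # [-12, -9, 12]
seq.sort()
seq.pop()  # 12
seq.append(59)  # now [-12, -9, 59]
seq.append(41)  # [-12, -9, 59, 41]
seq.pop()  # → 41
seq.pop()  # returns 59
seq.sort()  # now [-12, -9]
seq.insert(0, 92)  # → [92, -12, -9]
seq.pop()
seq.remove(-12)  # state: [92]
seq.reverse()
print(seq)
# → [92]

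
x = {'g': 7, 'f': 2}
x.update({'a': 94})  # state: {'g': 7, 'f': 2, 'a': 94}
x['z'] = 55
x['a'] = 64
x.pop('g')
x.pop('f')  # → 2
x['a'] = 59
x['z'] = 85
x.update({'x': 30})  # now {'a': 59, 'z': 85, 'x': 30}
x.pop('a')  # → 59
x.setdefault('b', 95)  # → 95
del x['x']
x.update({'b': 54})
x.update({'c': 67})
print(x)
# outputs {'z': 85, 'b': 54, 'c': 67}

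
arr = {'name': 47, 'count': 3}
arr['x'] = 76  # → {'name': 47, 'count': 3, 'x': 76}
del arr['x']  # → {'name': 47, 'count': 3}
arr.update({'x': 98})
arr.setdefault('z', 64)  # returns 64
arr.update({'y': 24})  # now {'name': 47, 'count': 3, 'x': 98, 'z': 64, 'y': 24}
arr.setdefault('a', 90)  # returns 90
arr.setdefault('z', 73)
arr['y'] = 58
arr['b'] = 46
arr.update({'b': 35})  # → {'name': 47, 'count': 3, 'x': 98, 'z': 64, 'y': 58, 'a': 90, 'b': 35}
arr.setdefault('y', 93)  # 58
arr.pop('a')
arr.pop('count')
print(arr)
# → {'name': 47, 'x': 98, 'z': 64, 'y': 58, 'b': 35}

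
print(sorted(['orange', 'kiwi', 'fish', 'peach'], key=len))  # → ['kiwi', 'fish', 'peach', 'orange']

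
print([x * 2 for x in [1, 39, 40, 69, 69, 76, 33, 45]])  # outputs [2, 78, 80, 138, 138, 152, 66, 90]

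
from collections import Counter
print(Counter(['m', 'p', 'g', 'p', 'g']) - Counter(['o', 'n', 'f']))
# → Counter({'p': 2, 'g': 2, 'm': 1})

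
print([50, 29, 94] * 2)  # [50, 29, 94, 50, 29, 94]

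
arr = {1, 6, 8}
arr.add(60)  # {1, 6, 8, 60}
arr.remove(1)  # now {6, 8, 60}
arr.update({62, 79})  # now {6, 8, 60, 62, 79}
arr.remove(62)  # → {6, 8, 60, 79}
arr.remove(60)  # {6, 8, 79}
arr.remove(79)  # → {6, 8}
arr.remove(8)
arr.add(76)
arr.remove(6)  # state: {76}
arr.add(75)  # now {75, 76}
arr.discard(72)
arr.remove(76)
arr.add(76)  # {75, 76}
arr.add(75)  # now {75, 76}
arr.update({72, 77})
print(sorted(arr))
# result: [72, 75, 76, 77]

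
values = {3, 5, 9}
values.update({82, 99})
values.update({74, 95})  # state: {3, 5, 9, 74, 82, 95, 99}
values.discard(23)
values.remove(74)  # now {3, 5, 9, 82, 95, 99}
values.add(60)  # {3, 5, 9, 60, 82, 95, 99}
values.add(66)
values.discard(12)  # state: {3, 5, 9, 60, 66, 82, 95, 99}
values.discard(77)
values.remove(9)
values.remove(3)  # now {5, 60, 66, 82, 95, 99}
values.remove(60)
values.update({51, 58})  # {5, 51, 58, 66, 82, 95, 99}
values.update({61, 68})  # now {5, 51, 58, 61, 66, 68, 82, 95, 99}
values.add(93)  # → {5, 51, 58, 61, 66, 68, 82, 93, 95, 99}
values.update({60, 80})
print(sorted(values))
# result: [5, 51, 58, 60, 61, 66, 68, 80, 82, 93, 95, 99]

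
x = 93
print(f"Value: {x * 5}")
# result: Value: 465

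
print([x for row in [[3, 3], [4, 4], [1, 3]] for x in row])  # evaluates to [3, 3, 4, 4, 1, 3]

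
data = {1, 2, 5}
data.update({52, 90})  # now {1, 2, 5, 52, 90}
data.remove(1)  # {2, 5, 52, 90}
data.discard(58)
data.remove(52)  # {2, 5, 90}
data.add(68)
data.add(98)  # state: {2, 5, 68, 90, 98}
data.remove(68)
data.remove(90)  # {2, 5, 98}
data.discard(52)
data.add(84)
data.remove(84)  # {2, 5, 98}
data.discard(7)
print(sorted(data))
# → [2, 5, 98]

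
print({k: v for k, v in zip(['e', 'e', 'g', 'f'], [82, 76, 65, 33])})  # {'e': 76, 'g': 65, 'f': 33}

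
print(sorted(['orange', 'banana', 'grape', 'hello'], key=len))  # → ['grape', 'hello', 'orange', 'banana']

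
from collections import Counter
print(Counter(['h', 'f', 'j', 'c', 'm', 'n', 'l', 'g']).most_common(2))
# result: [('h', 1), ('f', 1)]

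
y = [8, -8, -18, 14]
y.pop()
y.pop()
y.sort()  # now [-8, 8]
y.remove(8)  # [-8]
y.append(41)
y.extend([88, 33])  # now [-8, 41, 88, 33]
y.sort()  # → [-8, 33, 41, 88]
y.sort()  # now [-8, 33, 41, 88]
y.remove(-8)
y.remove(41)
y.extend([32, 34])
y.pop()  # 34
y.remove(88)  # [33, 32]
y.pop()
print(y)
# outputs [33]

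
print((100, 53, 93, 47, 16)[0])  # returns 100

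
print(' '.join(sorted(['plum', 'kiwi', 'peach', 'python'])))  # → kiwi peach plum python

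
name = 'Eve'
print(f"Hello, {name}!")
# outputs Hello, Eve!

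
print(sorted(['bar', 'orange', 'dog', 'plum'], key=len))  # ['bar', 'dog', 'plum', 'orange']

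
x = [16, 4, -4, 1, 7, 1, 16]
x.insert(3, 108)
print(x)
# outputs [16, 4, -4, 108, 1, 7, 1, 16]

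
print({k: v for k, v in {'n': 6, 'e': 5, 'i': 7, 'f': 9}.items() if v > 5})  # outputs {'n': 6, 'i': 7, 'f': 9}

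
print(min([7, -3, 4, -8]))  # -8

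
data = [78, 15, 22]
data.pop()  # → 22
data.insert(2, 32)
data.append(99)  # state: [78, 15, 32, 99]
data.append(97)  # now [78, 15, 32, 99, 97]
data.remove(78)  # [15, 32, 99, 97]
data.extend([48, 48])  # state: [15, 32, 99, 97, 48, 48]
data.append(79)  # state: [15, 32, 99, 97, 48, 48, 79]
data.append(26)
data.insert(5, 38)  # [15, 32, 99, 97, 48, 38, 48, 79, 26]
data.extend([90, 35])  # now [15, 32, 99, 97, 48, 38, 48, 79, 26, 90, 35]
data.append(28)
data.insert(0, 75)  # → [75, 15, 32, 99, 97, 48, 38, 48, 79, 26, 90, 35, 28]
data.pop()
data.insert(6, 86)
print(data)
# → [75, 15, 32, 99, 97, 48, 86, 38, 48, 79, 26, 90, 35]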